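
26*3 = 78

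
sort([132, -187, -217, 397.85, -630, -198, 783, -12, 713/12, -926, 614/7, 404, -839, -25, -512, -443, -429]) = [-926, -839, -630, -512, -443, -429, -217, -198, -187, -25, -12, 713/12, 614/7, 132, 397.85, 404, 783]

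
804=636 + 168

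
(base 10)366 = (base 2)101101110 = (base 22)ge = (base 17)149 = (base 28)d2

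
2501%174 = 65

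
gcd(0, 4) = 4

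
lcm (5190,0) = 0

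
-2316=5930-8246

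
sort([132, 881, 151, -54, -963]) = [-963, -54, 132, 151, 881]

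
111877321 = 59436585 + 52440736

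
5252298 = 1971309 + 3280989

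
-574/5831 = -82/833 ≈ -0.0984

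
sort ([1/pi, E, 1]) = [1/pi, 1, E]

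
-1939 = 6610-8549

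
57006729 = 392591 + 56614138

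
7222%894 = 70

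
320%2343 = 320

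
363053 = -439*(-827)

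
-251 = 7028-7279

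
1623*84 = 136332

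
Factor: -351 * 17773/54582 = -1 * 2^(-1) * 3^2 * 7^1 * 11^(-1) * 13^1 * 827^(-1) * 2539^1 = -2079441/18194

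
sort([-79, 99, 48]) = [-79, 48, 99]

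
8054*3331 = 26827874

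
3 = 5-2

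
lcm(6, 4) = 12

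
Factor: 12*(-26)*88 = -1*2^6*3^1*11^1*13^1 = -27456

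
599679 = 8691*69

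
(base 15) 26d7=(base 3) 102101111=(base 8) 20156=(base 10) 8302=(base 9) 12344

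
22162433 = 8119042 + 14043391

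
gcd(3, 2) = 1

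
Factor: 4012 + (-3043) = 3^1*17^1*19^1 = 969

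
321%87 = 60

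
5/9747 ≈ 0.000513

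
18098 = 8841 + 9257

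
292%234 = 58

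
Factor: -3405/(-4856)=2^(-3) * 3^1 * 5^1 * 227^1 * 607^(-1)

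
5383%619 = 431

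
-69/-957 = 23/319 ≈ 0.0721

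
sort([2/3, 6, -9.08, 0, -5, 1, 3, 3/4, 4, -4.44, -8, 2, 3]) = [-9.08, -8, -5, -4.44, 0, 2/3, 3/4, 1, 2, 3, 3, 4, 6]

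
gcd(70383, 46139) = 29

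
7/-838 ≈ -0.00835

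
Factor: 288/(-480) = -1*3^1*5^(-1) = -3/5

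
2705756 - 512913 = 2192843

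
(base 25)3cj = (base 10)2194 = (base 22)4bg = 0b100010010010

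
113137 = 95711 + 17426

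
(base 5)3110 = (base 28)ed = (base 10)405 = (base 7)1116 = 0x195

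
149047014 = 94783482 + 54263532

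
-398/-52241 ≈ 0.00762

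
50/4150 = 1/83 ≈ 0.0120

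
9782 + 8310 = 18092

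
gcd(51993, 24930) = 9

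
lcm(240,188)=11280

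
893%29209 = 893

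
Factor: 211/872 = 2^(-3)*109^(-1)*211^1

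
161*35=5635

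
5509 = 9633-4124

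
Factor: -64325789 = -1*11^1*101^1*57899^1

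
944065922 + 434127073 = 1378192995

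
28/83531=4/11933 ≈ 0.000335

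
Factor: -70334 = -1 * 2^1 * 11^1 * 23^1 * 139^1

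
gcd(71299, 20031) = 1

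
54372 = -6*(-9062)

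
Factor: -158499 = -1*3^2*11^1*1601^1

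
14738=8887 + 5851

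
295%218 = 77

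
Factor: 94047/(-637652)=-1*2^(-2)*3^1*47^1*239^(-1)=-141/956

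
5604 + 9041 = 14645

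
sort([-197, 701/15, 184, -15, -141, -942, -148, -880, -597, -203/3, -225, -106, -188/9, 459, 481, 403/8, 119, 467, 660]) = [-942, -880, -597, -225, -197, -148, -141, -106, -203/3, -188/9, -15, 701/15, 403/8, 119, 184, 459, 467, 481, 660]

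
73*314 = 22922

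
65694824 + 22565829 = 88260653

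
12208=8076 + 4132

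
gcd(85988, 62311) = 1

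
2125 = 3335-1210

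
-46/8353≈-0.00551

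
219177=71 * 3087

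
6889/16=430 + 9/16 ≈ 430.56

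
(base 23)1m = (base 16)2d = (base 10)45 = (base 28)1h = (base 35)1a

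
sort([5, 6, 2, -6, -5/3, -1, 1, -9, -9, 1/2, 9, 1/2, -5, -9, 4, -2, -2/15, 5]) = [-9, -9, -9, -6, -5, -2, -5/3, -1, -2/15, 1/2, 1/2, 1, 2, 4, 5, 5, 6, 9]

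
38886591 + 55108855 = 93995446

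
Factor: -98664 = -1*2^3*3^1*4111^1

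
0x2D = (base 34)1B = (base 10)45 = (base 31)1E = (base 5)140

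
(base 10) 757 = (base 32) nl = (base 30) p7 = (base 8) 1365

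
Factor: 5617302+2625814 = 2^2*7^1*294397^1 = 8243116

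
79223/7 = 11317 + 4/7 ≈ 11317.57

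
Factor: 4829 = 11^1*439^1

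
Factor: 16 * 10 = 2^5 * 5^1 = 160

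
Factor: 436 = 2^2*109^1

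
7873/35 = 224 + 33/35 ≈ 224.94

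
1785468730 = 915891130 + 869577600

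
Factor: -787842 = -1 * 2^1 * 3^2 * 11^1 * 23^1 * 173^1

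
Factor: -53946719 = -1 * 19^1 * 2839301^1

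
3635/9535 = 727/1907 ≈ 0.381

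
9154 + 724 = 9878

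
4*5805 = 23220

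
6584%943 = 926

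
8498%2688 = 434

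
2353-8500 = -6147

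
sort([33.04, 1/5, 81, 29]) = [1/5, 29, 33.04, 81]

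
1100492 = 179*6148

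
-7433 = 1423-8856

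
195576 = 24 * 8149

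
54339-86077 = -31738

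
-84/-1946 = 6/139 ≈ 0.0432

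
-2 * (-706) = 1412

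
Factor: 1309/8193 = 3^(-1)*7^1*11^1*17^1*2731^(-1)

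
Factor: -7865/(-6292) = 2^(-2) * 5^1 = 5/4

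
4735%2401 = 2334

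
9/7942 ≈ 0.00113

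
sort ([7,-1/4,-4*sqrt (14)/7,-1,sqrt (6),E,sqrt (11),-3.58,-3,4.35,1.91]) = [-3.58,-3,-4*sqrt (14)/7,-1,-1/4,1.91,sqrt (6),E,sqrt (11),4.35,7]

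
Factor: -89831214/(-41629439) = 2^1*3^3*11^1*43^1*3517^1*41629439^(-1)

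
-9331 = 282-9613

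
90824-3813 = 87011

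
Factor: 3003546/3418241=2^1 * 3^1 * 7^1 * 13^1 * 17^ (-1) * 5501^1 * 201073^ (-1)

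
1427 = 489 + 938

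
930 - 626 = 304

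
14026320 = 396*35420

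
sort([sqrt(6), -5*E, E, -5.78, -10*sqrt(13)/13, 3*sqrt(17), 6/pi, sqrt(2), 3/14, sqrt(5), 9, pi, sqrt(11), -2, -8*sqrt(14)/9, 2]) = [-5*E, -5.78, -8*sqrt(14)/9, -10*sqrt(13)/13, -2, 3/14, sqrt(2), 6/pi, 2, sqrt(5), sqrt(6), E, pi, sqrt(11), 9, 3*sqrt(17)]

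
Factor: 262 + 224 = 2^1*3^5 = 486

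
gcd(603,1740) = 3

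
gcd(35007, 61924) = 1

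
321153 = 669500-348347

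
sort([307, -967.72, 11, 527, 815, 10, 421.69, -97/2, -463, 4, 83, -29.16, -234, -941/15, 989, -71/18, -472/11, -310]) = [-967.72, -463, -310, -234, -941/15, -97/2, -472/11, -29.16, -71/18, 4, 10, 11, 83, 307, 421.69, 527, 815, 989]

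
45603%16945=11713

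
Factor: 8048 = 2^4*503^1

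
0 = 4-4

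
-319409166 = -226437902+-92971264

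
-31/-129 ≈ 0.240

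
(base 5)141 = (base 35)1b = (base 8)56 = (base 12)3a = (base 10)46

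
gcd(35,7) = 7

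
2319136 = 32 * 72473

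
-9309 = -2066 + -7243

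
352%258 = 94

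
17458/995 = 17 + 543/995 ≈ 17.55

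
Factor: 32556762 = 2^1*3^3*7^1*43^1*2003^1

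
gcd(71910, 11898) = 18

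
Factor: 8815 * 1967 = 5^1 * 7^1 * 41^1 * 43^1 * 281^1 = 17339105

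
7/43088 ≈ 0.000162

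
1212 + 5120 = 6332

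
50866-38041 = 12825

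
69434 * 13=902642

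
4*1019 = 4076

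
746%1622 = 746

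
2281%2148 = 133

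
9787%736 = 219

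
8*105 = 840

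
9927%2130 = 1407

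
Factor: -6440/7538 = -1*2^2*5^1*7^1*23^1*3769^(-1) = -3220/3769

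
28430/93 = 305+65/93≈305.70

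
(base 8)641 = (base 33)cl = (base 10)417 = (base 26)g1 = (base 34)c9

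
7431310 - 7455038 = -23728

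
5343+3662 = 9005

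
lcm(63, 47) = 2961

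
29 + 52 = 81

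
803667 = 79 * 10173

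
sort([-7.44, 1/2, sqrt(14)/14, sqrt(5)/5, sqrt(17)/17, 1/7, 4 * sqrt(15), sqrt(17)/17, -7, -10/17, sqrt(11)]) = [-7.44, -7, -10/17, 1/7, sqrt(17)/17, sqrt(17)/17, sqrt(14)/14, sqrt(5)/5, 1/2, sqrt(11), 4 * sqrt(15)]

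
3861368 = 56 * 68953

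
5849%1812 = 413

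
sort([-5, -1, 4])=[-5, -1, 4]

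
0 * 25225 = 0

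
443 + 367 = 810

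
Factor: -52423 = -1*7^1*7489^1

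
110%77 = 33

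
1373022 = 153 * 8974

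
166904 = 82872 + 84032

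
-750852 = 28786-779638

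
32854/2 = 16427 = 16427.00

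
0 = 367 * 0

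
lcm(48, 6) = 48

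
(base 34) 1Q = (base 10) 60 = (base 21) 2I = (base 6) 140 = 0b111100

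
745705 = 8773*85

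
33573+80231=113804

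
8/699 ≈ 0.0114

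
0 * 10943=0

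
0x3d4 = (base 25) 1e5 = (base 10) 980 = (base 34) ss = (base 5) 12410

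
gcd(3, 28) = 1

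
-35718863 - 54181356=-89900219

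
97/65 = 1+32/65 ≈ 1.49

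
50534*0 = 0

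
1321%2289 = 1321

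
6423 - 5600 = 823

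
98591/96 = 1026+95/96 ≈ 1026.99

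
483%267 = 216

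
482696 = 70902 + 411794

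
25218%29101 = 25218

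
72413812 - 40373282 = 32040530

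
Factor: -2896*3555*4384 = -1*2^9*3^2*5^1*79^1*137^1*181^1 = -45134507520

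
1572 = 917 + 655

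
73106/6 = 36553/3≈12184.33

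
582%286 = 10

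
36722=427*86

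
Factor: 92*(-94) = -1*2^3*23^1*47^1 = -8648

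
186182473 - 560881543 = -374699070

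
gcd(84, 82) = 2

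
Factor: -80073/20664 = -1*2^ (-3)*31^1 = -31/8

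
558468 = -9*(-62052)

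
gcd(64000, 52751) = 1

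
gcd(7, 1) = 1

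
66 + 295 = 361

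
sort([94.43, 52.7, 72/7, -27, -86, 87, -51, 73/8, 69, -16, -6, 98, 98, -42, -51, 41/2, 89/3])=[-86, -51, -51, -42, -27, -16, -6, 73/8, 72/7, 41/2, 89/3, 52.7, 69, 87, 94.43, 98, 98]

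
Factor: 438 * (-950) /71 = -1 * 2^2 * 3^1 * 5^2 * 19^1 * 71^(-1) * 73^1 = -416100/71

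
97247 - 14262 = 82985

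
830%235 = 125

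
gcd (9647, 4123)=1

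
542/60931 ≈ 0.00890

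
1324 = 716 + 608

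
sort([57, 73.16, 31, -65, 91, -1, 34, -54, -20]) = [-65, -54, -20, -1, 31, 34, 57, 73.16, 91]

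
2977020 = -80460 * (-37)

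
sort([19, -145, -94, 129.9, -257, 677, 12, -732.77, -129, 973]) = [-732.77, -257, -145, -129, -94, 12, 19, 129.9, 677, 973]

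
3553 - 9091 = -5538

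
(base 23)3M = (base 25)3G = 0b1011011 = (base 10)91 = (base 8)133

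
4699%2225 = 249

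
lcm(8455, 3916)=372020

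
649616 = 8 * 81202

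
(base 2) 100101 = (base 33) 14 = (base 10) 37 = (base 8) 45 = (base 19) 1i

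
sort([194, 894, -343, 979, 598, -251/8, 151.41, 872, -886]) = [-886, -343, -251/8, 151.41, 194, 598, 872, 894, 979]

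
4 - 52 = -48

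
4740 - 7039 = -2299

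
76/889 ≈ 0.0855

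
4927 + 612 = 5539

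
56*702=39312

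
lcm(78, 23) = 1794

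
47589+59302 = 106891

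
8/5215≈0.00153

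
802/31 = 25 + 27/31 ≈ 25.87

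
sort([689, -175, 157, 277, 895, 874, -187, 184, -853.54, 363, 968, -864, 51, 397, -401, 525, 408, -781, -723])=[-864, -853.54, -781, -723, -401, -187, -175, 51, 157, 184, 277, 363, 397, 408, 525, 689, 874, 895, 968]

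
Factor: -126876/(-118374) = 2^1 * 97^1 * 181^(-1) = 194/181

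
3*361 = 1083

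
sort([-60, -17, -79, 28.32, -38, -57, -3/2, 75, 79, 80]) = [-79, -60, -57, -38, -17, -3/2, 28.32, 75, 79, 80]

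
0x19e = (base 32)cu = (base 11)347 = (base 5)3124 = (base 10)414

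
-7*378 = -2646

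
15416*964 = 14861024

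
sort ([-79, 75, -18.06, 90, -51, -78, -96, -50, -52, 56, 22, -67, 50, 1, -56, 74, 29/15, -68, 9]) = [-96, -79, -78, -68, -67, -56, -52, -51, -50, -18.06, 1, 29/15, 9, 22, 50, 56, 74, 75, 90]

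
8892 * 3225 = 28676700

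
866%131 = 80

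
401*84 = 33684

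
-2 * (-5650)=11300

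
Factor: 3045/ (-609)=-1*5^1=-5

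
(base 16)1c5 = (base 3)121210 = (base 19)14g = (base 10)453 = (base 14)245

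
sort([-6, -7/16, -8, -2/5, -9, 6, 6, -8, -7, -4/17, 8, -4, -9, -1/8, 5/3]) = [-9, -9, -8, -8, -7, -6, -4, -7/16, -2/5, -4/17, -1/8, 5/3, 6, 6, 8]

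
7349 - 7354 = -5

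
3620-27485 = -23865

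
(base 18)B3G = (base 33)3B4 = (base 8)7062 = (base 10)3634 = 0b111000110010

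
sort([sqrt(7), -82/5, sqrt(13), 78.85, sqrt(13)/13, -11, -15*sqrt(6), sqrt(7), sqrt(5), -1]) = [-15*sqrt(6), -82/5, -11, -1, sqrt(13)/13, sqrt(5), sqrt(7), sqrt(7), sqrt(13), 78.85]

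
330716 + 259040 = 589756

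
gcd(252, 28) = 28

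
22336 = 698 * 32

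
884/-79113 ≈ -0.0112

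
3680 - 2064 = 1616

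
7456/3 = 2485 + 1/3 ≈ 2485.33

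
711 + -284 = 427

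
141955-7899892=-7757937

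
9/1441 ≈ 0.00625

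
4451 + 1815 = 6266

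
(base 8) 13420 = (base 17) 1375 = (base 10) 5904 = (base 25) 9b4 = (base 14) 221a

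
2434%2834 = 2434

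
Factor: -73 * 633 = -1 * 3^1 * 73^1 * 211^1 = -46209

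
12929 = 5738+7191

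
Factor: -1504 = -1 * 2^5 * 47^1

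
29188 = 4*7297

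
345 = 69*5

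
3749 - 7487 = -3738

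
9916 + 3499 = 13415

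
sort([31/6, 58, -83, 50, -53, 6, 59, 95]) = [-83, -53, 31/6, 6, 50, 58, 59, 95]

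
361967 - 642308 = -280341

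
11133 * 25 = 278325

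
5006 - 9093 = -4087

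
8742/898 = 9 + 330/449 ≈ 9.73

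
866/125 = 6 + 116/125 ≈ 6.93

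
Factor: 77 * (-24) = -1 * 2^3 * 3^1 * 7^1 * 11^1 = -1848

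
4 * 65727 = 262908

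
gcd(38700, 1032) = 516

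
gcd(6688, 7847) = 19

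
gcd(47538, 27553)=1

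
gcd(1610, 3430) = 70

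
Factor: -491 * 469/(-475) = 5^(-2) * 7^1 * 19^(-1) * 67^1 * 491^1 = 230279/475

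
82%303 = 82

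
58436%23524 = 11388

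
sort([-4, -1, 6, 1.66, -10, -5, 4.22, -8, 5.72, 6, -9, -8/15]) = [-10, -9, -8, -5, -4, -1, -8/15, 1.66, 4.22, 5.72, 6, 6]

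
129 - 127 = 2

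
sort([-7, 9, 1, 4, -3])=[-7, -3, 1, 4, 9]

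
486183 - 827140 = -340957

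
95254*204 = 19431816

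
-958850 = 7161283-8120133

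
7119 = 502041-494922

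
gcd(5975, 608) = 1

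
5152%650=602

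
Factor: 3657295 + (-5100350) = -1 * 5^1 * 257^1 * 1123^1 = -1443055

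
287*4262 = 1223194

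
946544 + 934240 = 1880784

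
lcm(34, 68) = 68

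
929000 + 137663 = 1066663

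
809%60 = 29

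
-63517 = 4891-68408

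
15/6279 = 5/2093 ≈ 0.00239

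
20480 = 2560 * 8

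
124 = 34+90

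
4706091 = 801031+3905060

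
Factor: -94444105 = -1*5^1*7^1*79^1*34157^1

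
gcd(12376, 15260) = 28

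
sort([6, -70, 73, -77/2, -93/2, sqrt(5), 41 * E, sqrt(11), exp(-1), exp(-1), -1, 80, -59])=[-70, -59, -93/2, -77/2, -1, exp(-1), exp(-1), sqrt(5), sqrt(11), 6, 73, 80, 41 * E]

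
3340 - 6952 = -3612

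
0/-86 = 0 = 0.00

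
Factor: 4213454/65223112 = 2^(-2)*7^1*300961^1*8152889^(-1) = 2106727/32611556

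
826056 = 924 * 894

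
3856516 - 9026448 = -5169932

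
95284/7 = 13612 = 13612.00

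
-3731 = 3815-7546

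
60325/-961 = -62 - 743/961 ≈ -62.77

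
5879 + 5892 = 11771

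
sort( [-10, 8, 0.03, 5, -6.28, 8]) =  [-10, -6.28, 0.03, 5, 8, 8]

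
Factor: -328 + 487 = 3^1 * 53^1 = 159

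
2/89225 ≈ 0.0000224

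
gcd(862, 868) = 2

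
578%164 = 86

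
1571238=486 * 3233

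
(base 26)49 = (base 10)113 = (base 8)161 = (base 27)45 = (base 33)3e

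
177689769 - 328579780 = -150890011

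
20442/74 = 10221/37 ≈ 276.24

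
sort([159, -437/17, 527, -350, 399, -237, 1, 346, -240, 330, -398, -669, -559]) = [-669, -559, -398, -350, -240, -237, -437/17, 1, 159, 330, 346, 399, 527]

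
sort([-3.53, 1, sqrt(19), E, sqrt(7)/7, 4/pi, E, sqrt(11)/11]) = [-3.53, sqrt(11)/11, sqrt(7)/7, 1, 4/pi, E, E, sqrt(19)]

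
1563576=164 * 9534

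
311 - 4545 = -4234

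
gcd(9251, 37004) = 9251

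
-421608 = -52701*8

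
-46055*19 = -875045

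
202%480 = 202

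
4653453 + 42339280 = 46992733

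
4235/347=12 + 71/347 ≈ 12.20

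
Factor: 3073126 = 2^1*7^1*227^1*967^1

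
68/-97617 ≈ -0.000697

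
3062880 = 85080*36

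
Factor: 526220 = 2^2 * 5^1 * 83^1 * 317^1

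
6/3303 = 2/1101 ≈ 0.00182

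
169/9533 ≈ 0.0177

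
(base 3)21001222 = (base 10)5156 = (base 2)1010000100100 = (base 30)5lq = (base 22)ae8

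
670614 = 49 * 13686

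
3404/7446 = 1702/3723 ≈ 0.457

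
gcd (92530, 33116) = 974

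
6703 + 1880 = 8583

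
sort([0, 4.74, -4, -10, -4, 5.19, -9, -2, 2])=[-10, -9, -4, -4, -2, 0, 2, 4.74, 5.19]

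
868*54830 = 47592440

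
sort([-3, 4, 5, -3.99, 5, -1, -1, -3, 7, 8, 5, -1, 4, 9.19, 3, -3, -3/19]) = [-3.99, -3, -3, -3, -1, -1, -1, -3/19, 3, 4, 4, 5, 5, 5, 7, 8, 9.19]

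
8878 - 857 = 8021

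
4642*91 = 422422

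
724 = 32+692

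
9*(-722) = -6498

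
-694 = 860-1554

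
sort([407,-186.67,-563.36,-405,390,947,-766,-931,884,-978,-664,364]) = [-978,-931,-766,-664,-563.36,-405,-186.67,364,390,407,884,947]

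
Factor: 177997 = 23^1*71^1*109^1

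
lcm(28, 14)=28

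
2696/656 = 337/82 ≈ 4.11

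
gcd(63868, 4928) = 28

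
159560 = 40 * 3989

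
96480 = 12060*8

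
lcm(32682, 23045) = 1797510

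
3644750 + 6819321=10464071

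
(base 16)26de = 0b10011011011110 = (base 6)114022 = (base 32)9mu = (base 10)9950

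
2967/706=4 + 143/706 ≈ 4.20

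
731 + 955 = 1686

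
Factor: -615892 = -1*2^2*107^1*1439^1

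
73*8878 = 648094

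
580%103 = 65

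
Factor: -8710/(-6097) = 2^1 * 5^1 * 7^(-1) = 10/7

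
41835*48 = 2008080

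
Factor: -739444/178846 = -1 * 2^1 * 223^(-1) * 461^1 = -922/223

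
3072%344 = 320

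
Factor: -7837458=-1*2^1*3^1*1306243^1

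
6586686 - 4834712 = 1751974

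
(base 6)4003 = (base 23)1eg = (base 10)867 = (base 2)1101100011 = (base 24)1c3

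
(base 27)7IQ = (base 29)6JI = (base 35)4KF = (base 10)5615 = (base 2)1010111101111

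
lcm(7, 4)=28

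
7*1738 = 12166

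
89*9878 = 879142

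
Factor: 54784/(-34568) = -1*2^6*29^(-1)*107^1*149^(-1) = -6848/4321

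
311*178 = 55358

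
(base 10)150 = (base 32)4m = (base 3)12120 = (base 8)226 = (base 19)7h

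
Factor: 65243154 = 2^1 * 3^1 * 1753^1 * 6203^1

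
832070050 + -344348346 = 487721704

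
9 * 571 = 5139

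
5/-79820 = -1/15964 ≈ -0.0000626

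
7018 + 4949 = 11967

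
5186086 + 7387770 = 12573856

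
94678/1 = 94678 = 94678.00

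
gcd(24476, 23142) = 58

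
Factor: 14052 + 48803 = 5^1 * 13^1 * 967^1 = 62855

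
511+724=1235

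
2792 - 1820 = 972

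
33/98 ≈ 0.337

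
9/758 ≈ 0.0119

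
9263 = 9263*1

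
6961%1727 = 53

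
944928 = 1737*544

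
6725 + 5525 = 12250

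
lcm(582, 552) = 53544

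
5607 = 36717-31110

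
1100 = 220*5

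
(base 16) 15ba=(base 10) 5562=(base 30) 65c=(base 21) cci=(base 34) 4rk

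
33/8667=11/2889 ≈ 0.00381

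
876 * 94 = 82344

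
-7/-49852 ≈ 0.000140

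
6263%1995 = 278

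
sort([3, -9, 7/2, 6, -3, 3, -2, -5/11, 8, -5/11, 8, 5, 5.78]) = [-9, -3, -2, -5/11, -5/11, 3, 3, 7/2, 5, 5.78, 6, 8, 8]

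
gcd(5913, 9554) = 1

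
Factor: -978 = -1 * 2^1 * 3^1 * 163^1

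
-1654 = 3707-5361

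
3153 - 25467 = -22314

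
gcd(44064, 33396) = 12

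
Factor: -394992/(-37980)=2^2 * 5^(-1) * 13^1=52/5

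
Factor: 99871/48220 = 2^(-2)*5^(-1)*2411^(-1)*99871^1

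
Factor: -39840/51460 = -1*2^3*3^1*31^(-1) = -24/31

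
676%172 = 160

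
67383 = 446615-379232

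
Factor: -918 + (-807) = -1 * 3^1 * 5^2 * 23^1 = -1725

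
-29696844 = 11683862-41380706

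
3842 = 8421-4579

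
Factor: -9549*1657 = -1*3^2*1061^1*1657^1 = -15822693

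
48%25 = 23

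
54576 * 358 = 19538208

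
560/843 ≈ 0.664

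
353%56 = 17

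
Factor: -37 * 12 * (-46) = 2^3 * 3^1 * 23^1 * 37^1 = 20424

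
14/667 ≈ 0.0210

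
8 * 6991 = 55928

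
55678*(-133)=-7405174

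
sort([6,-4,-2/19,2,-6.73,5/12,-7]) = [-7,-6.73,-4,-2/19,5/12,2,6]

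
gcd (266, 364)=14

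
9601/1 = 9601 = 9601.00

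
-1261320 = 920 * (-1371)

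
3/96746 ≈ 0.0000310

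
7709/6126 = 1 + 1583/6126 ≈ 1.26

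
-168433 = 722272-890705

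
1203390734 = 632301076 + 571089658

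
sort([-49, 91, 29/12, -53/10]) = [-49, -53/10, 29/12, 91]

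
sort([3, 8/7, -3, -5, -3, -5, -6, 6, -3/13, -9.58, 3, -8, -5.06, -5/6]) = [-9.58, -8, -6, -5.06, -5, -5, -3, -3, -5/6, -3/13, 8/7, 3, 3, 6]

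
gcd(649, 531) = 59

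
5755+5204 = 10959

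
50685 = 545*93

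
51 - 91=-40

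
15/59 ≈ 0.254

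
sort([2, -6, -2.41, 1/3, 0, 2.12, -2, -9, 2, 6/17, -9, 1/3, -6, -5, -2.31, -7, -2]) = [-9, -9, -7, -6, -6, -5, -2.41, -2.31, -2, -2, 0, 1/3, 1/3, 6/17, 2, 2, 2.12]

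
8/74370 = 4/37185≈0.000108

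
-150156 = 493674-643830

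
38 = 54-16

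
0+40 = 40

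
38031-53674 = -15643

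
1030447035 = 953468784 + 76978251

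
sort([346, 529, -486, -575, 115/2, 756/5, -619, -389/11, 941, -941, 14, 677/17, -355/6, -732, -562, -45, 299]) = [-941, -732, -619, -575, -562, -486, -355/6, -45, -389/11, 14, 677/17, 115/2, 756/5, 299, 346, 529, 941]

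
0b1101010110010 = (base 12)3b56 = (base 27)9a3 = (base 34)5v0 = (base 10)6834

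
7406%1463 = 91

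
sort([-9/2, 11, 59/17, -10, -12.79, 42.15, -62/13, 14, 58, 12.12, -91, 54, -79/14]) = [-91, -12.79, -10, -79/14, -62/13, -9/2, 59/17, 11, 12.12, 14, 42.15, 54, 58]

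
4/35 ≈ 0.114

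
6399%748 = 415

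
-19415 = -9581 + -9834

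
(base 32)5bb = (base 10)5483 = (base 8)12553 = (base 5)133413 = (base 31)5lr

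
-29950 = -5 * 5990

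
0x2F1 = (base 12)529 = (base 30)P3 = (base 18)25F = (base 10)753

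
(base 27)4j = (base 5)1002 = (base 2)1111111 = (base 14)91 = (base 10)127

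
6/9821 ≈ 0.000611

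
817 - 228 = 589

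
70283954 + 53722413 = 124006367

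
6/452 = 3/226 ≈ 0.0133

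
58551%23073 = 12405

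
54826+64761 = 119587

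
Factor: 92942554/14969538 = 3^(-2)*107^1*313^(-1)*2657^(-1)*434311^1 = 46471277/7484769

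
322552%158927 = 4698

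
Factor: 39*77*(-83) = -1*3^1*7^1*11^1*13^1*83^1 = -249249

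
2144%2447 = 2144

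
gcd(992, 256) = 32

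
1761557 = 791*2227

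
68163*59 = 4021617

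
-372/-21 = 17 + 5/7 ≈ 17.71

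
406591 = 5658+400933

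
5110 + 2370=7480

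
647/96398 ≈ 0.00671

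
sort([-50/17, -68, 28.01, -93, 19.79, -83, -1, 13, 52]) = [-93, -83, -68, -50/17, -1, 13, 19.79, 28.01, 52]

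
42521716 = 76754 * 554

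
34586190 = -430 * (-80433)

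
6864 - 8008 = -1144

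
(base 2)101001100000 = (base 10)2656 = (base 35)25v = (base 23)50b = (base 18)83a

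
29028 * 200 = 5805600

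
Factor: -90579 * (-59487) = 3^2 * 79^1 * 109^1 * 251^1 * 277^1 = 5388272973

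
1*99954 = 99954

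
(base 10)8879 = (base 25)e54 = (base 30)9pt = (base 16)22af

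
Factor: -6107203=-1*947^1*6449^1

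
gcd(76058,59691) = 1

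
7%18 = 7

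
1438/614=2 + 105/307 ≈ 2.34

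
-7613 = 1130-8743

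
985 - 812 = 173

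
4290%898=698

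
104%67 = 37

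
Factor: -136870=-1 * 2^1 * 5^1 * 13687^1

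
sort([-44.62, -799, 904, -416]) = [-799, -416, -44.62, 904]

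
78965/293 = 269 + 148/293 ≈ 269.51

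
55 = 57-2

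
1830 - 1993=-163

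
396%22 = 0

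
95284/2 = 47642 = 47642.00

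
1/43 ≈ 0.0233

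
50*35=1750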